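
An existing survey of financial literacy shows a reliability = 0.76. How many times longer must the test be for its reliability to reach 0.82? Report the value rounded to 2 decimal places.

1.44

n = 0.82 × (1 − 0.76) / [ 0.76 × (1 − 0.82) ]
n = 0.1968 / 0.1368 ≈ 1.4386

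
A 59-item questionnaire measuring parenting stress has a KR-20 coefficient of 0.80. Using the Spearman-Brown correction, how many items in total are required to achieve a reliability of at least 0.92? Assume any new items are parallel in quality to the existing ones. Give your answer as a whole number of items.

Rearranging the Spearman-Brown formula for n,
n = r_target (1 − r_old) / [ r_old (1 − r_target) ]
n = 0.92(1 − 0.80) / [0.80(1 − 0.92)]
  = 0.1840 / 0.0640 = 2.8750
So the test needs 2.8750 × 59 ≈ 169.62 items; rounding up, 170.

170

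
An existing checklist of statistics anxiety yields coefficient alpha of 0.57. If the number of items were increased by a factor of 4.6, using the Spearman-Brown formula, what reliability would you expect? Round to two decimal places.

Spearman-Brown: r_new = n·r / (1 + (n − 1)·r)
r_new = (4.6 × 0.57) / (1 + (4.6 − 1) × 0.57)
r_new = 2.6220 / 3.0520 ≈ 0.8591

0.86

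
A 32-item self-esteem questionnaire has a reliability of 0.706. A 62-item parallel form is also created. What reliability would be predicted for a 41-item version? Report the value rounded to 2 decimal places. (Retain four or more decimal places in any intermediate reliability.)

0.75

The 62-item form is not needed; work directly from the 32-item form with n = 41/32 = 1.2812.
r_{41} = n·r / (1 + (n − 1)·r) = 0.9045 / 1.1985 ≈ 0.7547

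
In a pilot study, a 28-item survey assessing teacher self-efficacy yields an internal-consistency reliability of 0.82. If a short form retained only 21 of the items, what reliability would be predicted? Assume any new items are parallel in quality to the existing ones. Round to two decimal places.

0.77

The new length is 21/28 = 0.75 times the old.
By Spearman-Brown, r_new = n r / (1 + (n − 1) r).
r_new = 0.75·0.82 / [1 + (0.75 − 1)·0.82]
     = 0.6150 / 0.7950 = 0.7736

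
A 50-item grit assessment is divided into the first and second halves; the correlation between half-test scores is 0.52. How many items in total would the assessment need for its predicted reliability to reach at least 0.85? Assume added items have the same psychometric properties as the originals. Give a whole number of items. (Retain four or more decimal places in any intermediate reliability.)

r_full = 2(0.52)/(1 + 0.52) = 0.6842
n = r_tgt(1 − r_full) / [r_full(1 − r_tgt)] = 0.85 × 0.3158 / (0.6842 × 0.15) ≈ 2.6155
Items = 2.6155 × 50 ≈ 130.78 → 131

131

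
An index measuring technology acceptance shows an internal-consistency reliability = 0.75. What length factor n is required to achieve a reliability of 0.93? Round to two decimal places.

4.43

Spearman-Brown solved for the length factor n:
n = r_target (1 − r_old) / [ r_old (1 − r_target) ]
n = 0.93(1 − 0.75) / [0.75(1 − 0.93)]
n = 0.2325 / 0.0525 ≈ 4.4286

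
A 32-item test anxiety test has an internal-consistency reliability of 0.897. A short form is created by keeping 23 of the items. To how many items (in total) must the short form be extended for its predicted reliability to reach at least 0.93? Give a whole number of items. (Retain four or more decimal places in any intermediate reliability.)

Short-form reliability: n = 23/32 = 0.7188; r_23 = n·r/(1+(n−1)r) ≈ 0.8623
Length factor from the short form to reach 0.93: n' = 0.93(1 − 0.8623) / [0.8623(1 − 0.93)] ≈ 2.1216
Items = 2.1216 × 23 ≈ 48.80 → 49

49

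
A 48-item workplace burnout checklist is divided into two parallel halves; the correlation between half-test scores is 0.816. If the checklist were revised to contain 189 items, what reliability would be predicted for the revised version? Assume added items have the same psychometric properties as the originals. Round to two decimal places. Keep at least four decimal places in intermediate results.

Spearman-Brown correction (n = 2): r_full = 2·0.816/(1 + 0.816) = 0.8987
Then adjust to 189 items: n = 189/48 = 3.9375
r_new = n·r_full / (1 + (n − 1)·r_full) = 3.5386 / 3.6399 ≈ 0.9722

0.97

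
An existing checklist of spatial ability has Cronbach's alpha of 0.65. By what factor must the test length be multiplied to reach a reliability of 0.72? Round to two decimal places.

Rearranging the Spearman-Brown formula for n,
n = r*(1 − r) / [ r (1 − r*) ]
n = [0.72 × 0.35] / [0.65 × 0.28]
  = 0.2520 / 0.1820 = 1.3846

1.38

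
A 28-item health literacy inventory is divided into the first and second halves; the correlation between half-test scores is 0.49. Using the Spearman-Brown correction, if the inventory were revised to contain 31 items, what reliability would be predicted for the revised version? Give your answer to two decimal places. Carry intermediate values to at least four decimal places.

Spearman-Brown correction (n = 2): r_full = 2·0.49/(1 + 0.49) = 0.6577
Length factor from 28 to 31 items: n = 31/28 = 1.1071
r_new = n·r_full / (1 + (n − 1)·r_full) = 0.7281 / 1.0704 ≈ 0.6802

0.68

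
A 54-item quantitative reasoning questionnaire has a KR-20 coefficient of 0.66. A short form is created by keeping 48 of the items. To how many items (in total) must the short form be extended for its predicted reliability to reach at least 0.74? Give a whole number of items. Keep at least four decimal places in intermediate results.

80

Short-form reliability: n = 48/54 = 0.8889; r_48 = n·r/(1+(n−1)r) ≈ 0.6331
Length factor from the short form to reach 0.74: n' = 0.74(1 − 0.6331) / [0.6331(1 − 0.74)] ≈ 1.6494
Items = 1.6494 × 48 ≈ 79.17 → 80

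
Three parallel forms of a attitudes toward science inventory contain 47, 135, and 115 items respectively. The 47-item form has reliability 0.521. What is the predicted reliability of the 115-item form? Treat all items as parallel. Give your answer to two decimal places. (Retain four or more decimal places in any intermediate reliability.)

The 135-item form is not needed; work directly from the 47-item form with n = 115/47 = 2.4468.
r_{115} = n·r / (1 + (n − 1)·r) = 1.2748 / 1.7538 ≈ 0.7269

0.73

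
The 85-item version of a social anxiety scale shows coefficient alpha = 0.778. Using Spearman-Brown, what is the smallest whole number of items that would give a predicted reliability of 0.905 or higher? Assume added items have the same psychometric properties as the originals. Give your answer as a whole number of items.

232

Rearranging the Spearman-Brown formula for n,
n = r_target (1 − r_old) / [ r_old (1 − r_target) ]
n = [0.905 × 0.222] / [0.778 × 0.095]
n = 0.200910 / 0.073910 ≈ 2.7183
2.7183 × 85 = 231.06 → 232 items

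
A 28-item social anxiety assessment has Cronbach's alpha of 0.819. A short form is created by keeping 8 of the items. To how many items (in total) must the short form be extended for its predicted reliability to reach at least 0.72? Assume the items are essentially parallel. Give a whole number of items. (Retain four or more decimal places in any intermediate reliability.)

16

First, r for the 8-item form: n = 8/28 = 0.2857, so r_8 = 0.2857·0.819/(1 + (0.2857 − 1)·0.819) = 0.5638
Then solve for n' with r_old = 0.5638, r_target = 0.72: n' = 0.72(1 − 0.5638)/[0.5638(1 − 0.72)] = 1.9895
Items = 1.9895 × 8 ≈ 15.92 → 16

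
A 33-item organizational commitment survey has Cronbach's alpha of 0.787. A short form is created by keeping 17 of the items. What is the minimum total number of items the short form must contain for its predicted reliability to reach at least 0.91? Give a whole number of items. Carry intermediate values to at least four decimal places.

91

Short-form reliability: n = 17/33 = 0.5152; r_17 = n·r/(1+(n−1)r) ≈ 0.6556
Then solve for n' with r_old = 0.6556, r_target = 0.91: n' = 0.91(1 − 0.6556)/[0.6556(1 − 0.91)] = 5.3116
Total items = 5.3116 × 17 = 90.30, rounded up to 91.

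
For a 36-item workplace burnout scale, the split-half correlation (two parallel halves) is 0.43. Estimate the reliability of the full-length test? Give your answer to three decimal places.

0.601

r_full = 2r_hh / (1 + r_hh) = 2 × 0.43 / (1 + 0.43)
r_full = 0.8600 / 1.4300 ≈ 0.6014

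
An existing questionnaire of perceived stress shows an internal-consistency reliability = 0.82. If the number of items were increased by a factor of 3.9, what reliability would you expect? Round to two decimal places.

0.95

Apply the Spearman-Brown prophecy formula, r' = nr / [1 + (n − 1)r]:
r_new = 3.9·0.82 / [1 + (3.9 − 1)·0.82]
r_new = 3.1980 / 3.3780 ≈ 0.9467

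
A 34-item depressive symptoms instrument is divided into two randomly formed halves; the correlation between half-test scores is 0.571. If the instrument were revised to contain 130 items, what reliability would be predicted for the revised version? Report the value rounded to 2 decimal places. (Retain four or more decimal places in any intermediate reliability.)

Full-test reliability from the split-half r: r_full = 2(0.571)/(1 + 0.571) = 0.7269
Length factor from 34 to 130 items: n = 130/34 = 3.8235
r_new = n·r_full / (1 + (n − 1)·r_full) = 2.7793 / 3.0524 ≈ 0.9105

0.91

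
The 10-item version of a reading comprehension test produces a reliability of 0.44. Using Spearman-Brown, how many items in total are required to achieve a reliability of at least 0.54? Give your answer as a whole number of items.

15

Rearranging the Spearman-Brown formula for n,
n = r*(1 − r) / [ r (1 − r*) ]
n = [0.54 × 0.56] / [0.44 × 0.46]
  = 0.3024 / 0.2024 = 1.4941
Items needed = n × 10 = 1.4941 × 10 ≈ 14.94 → round up to 15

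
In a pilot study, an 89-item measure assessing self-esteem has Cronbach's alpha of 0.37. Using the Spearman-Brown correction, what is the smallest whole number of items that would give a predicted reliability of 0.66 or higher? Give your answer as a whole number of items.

Rearranging the Spearman-Brown formula for n,
n = r*(1 − r) / [ r (1 − r*) ]
n = 0.66(1 − 0.37) / [0.37(1 − 0.66)]
  = 0.4158 / 0.1258 = 3.3052
So the test needs 3.3052 × 89 ≈ 294.16 items; rounding up, 295.

295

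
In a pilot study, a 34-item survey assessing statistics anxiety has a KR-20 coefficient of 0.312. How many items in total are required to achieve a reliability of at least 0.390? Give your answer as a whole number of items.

Rearranging the Spearman-Brown formula for n,
n = r_target (1 − r_old) / [ r_old (1 − r_target) ]
n = 0.390(1 − 0.312) / [0.312(1 − 0.390)]
n = 0.268320 / 0.190320 ≈ 1.4098
1.4098 × 34 = 47.93 → 48 items

48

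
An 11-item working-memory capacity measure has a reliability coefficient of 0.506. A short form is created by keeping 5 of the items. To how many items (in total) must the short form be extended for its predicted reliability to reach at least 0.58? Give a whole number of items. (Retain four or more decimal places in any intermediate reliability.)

First, r for the 5-item form: n = 5/11 = 0.4545, so r_5 = 0.4545·0.506/(1 + (0.4545 − 1)·0.506) = 0.3177
Length factor from the short form to reach 0.58: n' = 0.58(1 − 0.3177) / [0.3177(1 − 0.58)] ≈ 2.9658
Total items = 2.9658 × 5 = 14.83, rounded up to 15.

15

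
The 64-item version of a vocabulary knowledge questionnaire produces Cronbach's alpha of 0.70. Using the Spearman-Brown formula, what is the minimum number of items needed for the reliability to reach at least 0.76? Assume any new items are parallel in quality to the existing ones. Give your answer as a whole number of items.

87

Invert Spearman-Brown to solve for n:
n = r_target (1 − r_old) / [ r_old (1 − r_target) ]
n = 0.76(1 − 0.70) / [0.70(1 − 0.76)]
n = 0.2280 / 0.1680 ≈ 1.3571
So the test needs 1.3571 × 64 ≈ 86.85 items; rounding up, 87.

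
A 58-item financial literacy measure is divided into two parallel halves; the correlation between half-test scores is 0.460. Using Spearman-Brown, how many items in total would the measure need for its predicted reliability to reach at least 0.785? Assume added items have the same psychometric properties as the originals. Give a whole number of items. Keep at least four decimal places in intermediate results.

125

r_full = 2(0.460)/(1 + 0.460) = 0.6301
Solve Spearman-Brown for n: n = 0.785(1 − 0.6301) / [0.6301(1 − 0.785)] = 2.1434
Items = 2.1434 × 58 ≈ 124.32 → 125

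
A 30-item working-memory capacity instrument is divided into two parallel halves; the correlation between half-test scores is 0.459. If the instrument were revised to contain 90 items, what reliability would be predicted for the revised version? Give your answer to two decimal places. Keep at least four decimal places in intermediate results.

Spearman-Brown correction (n = 2): r_full = 2·0.459/(1 + 0.459) = 0.6292
Then adjust to 90 items: n = 90/30 = 3.0000
r_new = n·r_full / (1 + (n − 1)·r_full) = 1.8876 / 2.2584 ≈ 0.8358

0.84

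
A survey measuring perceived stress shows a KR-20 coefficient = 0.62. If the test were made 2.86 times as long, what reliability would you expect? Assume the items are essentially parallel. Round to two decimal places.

r_new = (2.86 × 0.62) / (1 + (2.86 − 1) × 0.62)
r_new = 1.7732 / 2.1532 ≈ 0.8235

0.82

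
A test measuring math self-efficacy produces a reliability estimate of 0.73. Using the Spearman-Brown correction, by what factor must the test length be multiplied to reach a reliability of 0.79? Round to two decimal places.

Rearranging the Spearman-Brown formula for n,
n = r_target (1 − r_old) / [ r_old (1 − r_target) ]
n = 0.79(1 − 0.73) / [0.73(1 − 0.79)]
n = 0.2133 / 0.1533 ≈ 1.3914

1.39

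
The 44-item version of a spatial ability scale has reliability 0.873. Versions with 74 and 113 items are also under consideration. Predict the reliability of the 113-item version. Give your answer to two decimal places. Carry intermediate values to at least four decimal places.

0.95

The 74-item form is not needed; work directly from the 44-item form with n = 113/44 = 2.5682.
r_{113} = n·r / (1 + (n − 1)·r) = 2.2420 / 2.3690 ≈ 0.9464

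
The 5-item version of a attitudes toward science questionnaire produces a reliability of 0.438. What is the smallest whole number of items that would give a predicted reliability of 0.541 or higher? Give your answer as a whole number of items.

8

Spearman-Brown solved for the length factor n:
n = r*(1 − r) / [ r (1 − r*) ]
n = 0.541(1 − 0.438) / [0.438(1 − 0.541)]
n = 0.304042 / 0.201042 ≈ 1.5123
Items needed = n × 5 = 1.5123 × 5 ≈ 7.56 → round up to 8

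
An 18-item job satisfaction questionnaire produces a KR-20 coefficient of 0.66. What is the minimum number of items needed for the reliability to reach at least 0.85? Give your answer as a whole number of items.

Spearman-Brown solved for the length factor n:
n = r_target (1 − r_old) / [ r_old (1 − r_target) ]
n = [0.85 × 0.34] / [0.66 × 0.15]
  = 0.2890 / 0.0990 = 2.9192
2.9192 × 18 = 52.55 → 53 items

53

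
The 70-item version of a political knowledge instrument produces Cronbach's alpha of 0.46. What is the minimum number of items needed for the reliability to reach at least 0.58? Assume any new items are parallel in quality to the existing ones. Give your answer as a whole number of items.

114

Spearman-Brown solved for the length factor n:
n = r_target (1 − r_old) / [ r_old (1 − r_target) ]
n = [0.58 × 0.54] / [0.46 × 0.42]
  = 0.3132 / 0.1932 = 1.6211
Items needed = n × 70 = 1.6211 × 70 ≈ 113.48 → round up to 114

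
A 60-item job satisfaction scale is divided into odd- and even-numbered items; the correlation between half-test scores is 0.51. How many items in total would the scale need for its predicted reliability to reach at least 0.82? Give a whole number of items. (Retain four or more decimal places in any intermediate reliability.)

Corrected full-test reliability: r_full = 2 × 0.51 / (1 + 0.51) ≈ 0.6755
n = r_tgt(1 − r_full) / [r_full(1 − r_tgt)] = 0.82 × 0.3245 / (0.6755 × 0.18) ≈ 2.1884
Required items = 2.1884 × 60 = 131.30, so 132 items.

132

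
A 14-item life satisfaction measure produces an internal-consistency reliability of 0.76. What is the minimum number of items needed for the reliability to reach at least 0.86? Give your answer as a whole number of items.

n = [0.86 × 0.24] / [0.76 × 0.14]
  = 0.2064 / 0.1064 = 1.9398
So the test needs 1.9398 × 14 ≈ 27.16 items; rounding up, 28.

28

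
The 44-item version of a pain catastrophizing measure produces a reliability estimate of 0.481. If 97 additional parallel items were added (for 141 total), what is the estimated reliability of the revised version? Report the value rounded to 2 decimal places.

The new length is 141/44 = 3.2045 times the old.
Apply the Spearman-Brown prophecy formula, r' = nr / [1 + (n − 1)r]:
r_new = 3.2045·0.481 / [1 + (3.2045 − 1)·0.481]
r_new = 1.5414 / 2.0604 ≈ 0.7481

0.75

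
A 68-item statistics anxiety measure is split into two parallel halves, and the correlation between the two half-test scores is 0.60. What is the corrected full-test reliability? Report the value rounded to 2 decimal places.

0.75

Apply the Spearman-Brown correction with n = 2:
r_full = 2(0.60) / (1 + 0.60)
r_full = 1.2000 / 1.6000 ≈ 0.7500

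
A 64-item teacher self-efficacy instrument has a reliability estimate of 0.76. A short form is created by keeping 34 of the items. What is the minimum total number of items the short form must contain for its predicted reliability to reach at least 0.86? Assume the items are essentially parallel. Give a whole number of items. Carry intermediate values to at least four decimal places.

125

First, r for the 34-item form: n = 34/64 = 0.5312, so r_34 = 0.5312·0.76/(1 + (0.5312 − 1)·0.76) = 0.6272
Length factor from the short form to reach 0.86: n' = 0.86(1 − 0.6272) / [0.6272(1 − 0.86)] ≈ 3.6512
Items = 3.6512 × 34 ≈ 124.14 → 125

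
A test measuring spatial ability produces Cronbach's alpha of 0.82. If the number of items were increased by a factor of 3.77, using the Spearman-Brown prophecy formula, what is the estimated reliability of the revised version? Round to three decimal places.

0.945

r_new = 3.77·0.82 / [1 + (3.77 − 1)·0.82]
     = 3.0914 / 3.2714 = 0.9450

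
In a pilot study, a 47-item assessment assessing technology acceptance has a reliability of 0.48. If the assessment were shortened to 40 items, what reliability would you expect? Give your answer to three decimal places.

0.440

Length ratio n = 40/47 = 0.8511
By Spearman-Brown, r_new = n r / (1 + (n − 1) r).
r_new = (0.8511 × 0.48) / (1 + (0.8511 − 1) × 0.48)
     = 0.4085 / 0.9285 = 0.4400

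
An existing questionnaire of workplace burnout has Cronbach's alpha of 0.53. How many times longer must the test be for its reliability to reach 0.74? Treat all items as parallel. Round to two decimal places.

n = 0.74 × (1 − 0.53) / [ 0.53 × (1 − 0.74) ]
n = 0.3478 / 0.1378 ≈ 2.5239

2.52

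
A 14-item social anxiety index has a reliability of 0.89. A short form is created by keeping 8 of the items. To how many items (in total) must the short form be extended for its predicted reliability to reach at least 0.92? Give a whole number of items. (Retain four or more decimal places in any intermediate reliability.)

20

First, r for the 8-item form: n = 8/14 = 0.5714, so r_8 = 0.5714·0.89/(1 + (0.5714 − 1)·0.89) = 0.8222
Length factor from the short form to reach 0.92: n' = 0.92(1 − 0.8222) / [0.8222(1 − 0.92)] ≈ 2.4869
Items = 2.4869 × 8 ≈ 19.90 → 20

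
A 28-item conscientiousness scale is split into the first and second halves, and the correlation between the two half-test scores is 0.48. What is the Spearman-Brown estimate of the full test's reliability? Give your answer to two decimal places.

0.65

The full test is twice the length of either half (n = 2).
r_full = 2r_hh / (1 + r_hh) = 2 × 0.48 / (1 + 0.48)
r_full = 0.9600 / 1.4800 ≈ 0.6486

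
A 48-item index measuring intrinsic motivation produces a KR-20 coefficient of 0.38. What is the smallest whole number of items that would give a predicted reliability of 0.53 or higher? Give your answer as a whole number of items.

Invert Spearman-Brown to solve for n:
n = r*(1 − r) / [ r (1 − r*) ]
n = 0.53 × (1 − 0.38) / [ 0.38 × (1 − 0.53) ]
  = 0.3286 / 0.1786 = 1.8399
1.8399 × 48 = 88.32 → 89 items

89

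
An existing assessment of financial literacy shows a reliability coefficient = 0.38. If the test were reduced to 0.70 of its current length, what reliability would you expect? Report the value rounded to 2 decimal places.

0.30

Spearman-Brown: r_new = n·r / (1 + (n − 1)·r)
r_new = (0.7 × 0.38) / (1 + (0.7 − 1) × 0.38)
r_new = 0.2660 / 0.8860 ≈ 0.3002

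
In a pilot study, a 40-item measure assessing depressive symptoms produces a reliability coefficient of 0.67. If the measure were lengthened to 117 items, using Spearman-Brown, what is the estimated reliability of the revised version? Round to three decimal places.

n = 117/40 = 2.925
Apply the Spearman-Brown prophecy formula, r' = nr / [1 + (n − 1)r]:
r_new = 2.925·0.67 / [1 + (2.925 − 1)·0.67]
r_new = 1.9598 / 2.2897 ≈ 0.8559

0.856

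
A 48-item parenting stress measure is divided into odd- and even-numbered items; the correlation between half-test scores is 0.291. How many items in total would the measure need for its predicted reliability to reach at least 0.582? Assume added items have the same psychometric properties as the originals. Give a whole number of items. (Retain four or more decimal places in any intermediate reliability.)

82

Corrected full-test reliability: r_full = 2 × 0.291 / (1 + 0.291) ≈ 0.4508
Solve Spearman-Brown for n: n = 0.582(1 − 0.4508) / [0.4508(1 − 0.582)] = 1.6963
Items = 1.6963 × 48 ≈ 81.42 → 82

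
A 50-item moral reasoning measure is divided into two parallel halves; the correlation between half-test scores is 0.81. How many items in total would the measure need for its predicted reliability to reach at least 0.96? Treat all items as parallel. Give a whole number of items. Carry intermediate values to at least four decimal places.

141

r_full = 2(0.81)/(1 + 0.81) = 0.8950
n = r_tgt(1 − r_full) / [r_full(1 − r_tgt)] = 0.96 × 0.1050 / (0.8950 × 0.04) ≈ 2.8156
Items = 2.8156 × 50 ≈ 140.78 → 141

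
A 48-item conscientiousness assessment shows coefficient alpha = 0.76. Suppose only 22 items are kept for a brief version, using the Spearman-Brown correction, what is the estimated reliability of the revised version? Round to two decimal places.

0.59

n = 22/48 = 0.4583
r_new = (0.4583 × 0.76) / (1 + (0.4583 − 1) × 0.76)
     = 0.3483 / 0.5883 = 0.5920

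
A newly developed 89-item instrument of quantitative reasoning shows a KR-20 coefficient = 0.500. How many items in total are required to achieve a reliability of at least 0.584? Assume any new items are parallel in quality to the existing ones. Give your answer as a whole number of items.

n = 0.584(1 − 0.500) / [0.500(1 − 0.584)]
  = 0.292000 / 0.208000 = 1.4038
1.4038 × 89 = 124.94 → 125 items

125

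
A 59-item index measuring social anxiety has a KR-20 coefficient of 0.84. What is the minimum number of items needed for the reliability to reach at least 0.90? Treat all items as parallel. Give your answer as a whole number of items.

102

n = [0.90 × 0.16] / [0.84 × 0.10]
n = 0.1440 / 0.0840 ≈ 1.7143
Items needed = n × 59 = 1.7143 × 59 ≈ 101.14 → round up to 102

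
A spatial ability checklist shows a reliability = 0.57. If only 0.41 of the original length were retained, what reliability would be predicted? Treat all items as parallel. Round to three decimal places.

0.352

Apply the Spearman-Brown prophecy formula, r' = nr / [1 + (n − 1)r]:
r_new = (0.41 × 0.57) / (1 + (0.41 − 1) × 0.57)
     = 0.2337 / 0.6637 = 0.3521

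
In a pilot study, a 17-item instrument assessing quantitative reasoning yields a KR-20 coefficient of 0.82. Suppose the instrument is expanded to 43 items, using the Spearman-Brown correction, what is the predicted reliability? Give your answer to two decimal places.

n = 43/17 = 2.5294
By Spearman-Brown, r_new = n r / (1 + (n − 1) r).
r_new = (2.5294 × 0.82) / (1 + (2.5294 − 1) × 0.82)
     = 2.0741 / 2.2541 = 0.9201

0.92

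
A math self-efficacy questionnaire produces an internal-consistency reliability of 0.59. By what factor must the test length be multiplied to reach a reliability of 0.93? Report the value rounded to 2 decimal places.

9.23

n = 0.93 × (1 − 0.59) / [ 0.59 × (1 − 0.93) ]
  = 0.3813 / 0.0413 = 9.2324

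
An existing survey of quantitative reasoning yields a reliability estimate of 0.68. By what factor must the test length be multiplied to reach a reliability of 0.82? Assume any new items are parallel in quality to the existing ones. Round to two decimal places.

n = 0.82 × (1 − 0.68) / [ 0.68 × (1 − 0.82) ]
n = 0.2624 / 0.1224 ≈ 2.1438

2.14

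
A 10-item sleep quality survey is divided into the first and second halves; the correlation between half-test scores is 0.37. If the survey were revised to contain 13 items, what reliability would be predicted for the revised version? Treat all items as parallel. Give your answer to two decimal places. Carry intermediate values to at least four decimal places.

Full-test reliability from the split-half r: r_full = 2(0.37)/(1 + 0.37) = 0.5401
Length factor from 10 to 13 items: n = 13/10 = 1.3000
r_new = n·r_full / (1 + (n − 1)·r_full) = 0.7021 / 1.1620 ≈ 0.6042

0.60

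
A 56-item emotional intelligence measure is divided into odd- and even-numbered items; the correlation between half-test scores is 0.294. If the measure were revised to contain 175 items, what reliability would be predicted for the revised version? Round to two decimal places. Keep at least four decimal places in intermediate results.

Full-test reliability from the split-half r: r_full = 2(0.294)/(1 + 0.294) = 0.4544
Length factor from 56 to 175 items: n = 175/56 = 3.1250
r_new = n·r_full / (1 + (n − 1)·r_full) = 1.4200 / 1.9656 ≈ 0.7224

0.72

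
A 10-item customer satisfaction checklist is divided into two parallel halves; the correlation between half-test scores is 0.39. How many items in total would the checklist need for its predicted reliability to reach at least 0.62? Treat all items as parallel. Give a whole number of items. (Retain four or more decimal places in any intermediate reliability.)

13

Corrected full-test reliability: r_full = 2 × 0.39 / (1 + 0.39) ≈ 0.5612
n = r_tgt(1 − r_full) / [r_full(1 − r_tgt)] = 0.62 × 0.4388 / (0.5612 × 0.38) ≈ 1.2757
Required items = 1.2757 × 10 = 12.76, so 13 items.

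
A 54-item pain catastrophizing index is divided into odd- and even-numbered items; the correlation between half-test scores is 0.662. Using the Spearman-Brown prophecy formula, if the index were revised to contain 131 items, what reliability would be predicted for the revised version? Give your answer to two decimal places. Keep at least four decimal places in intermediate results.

Spearman-Brown correction (n = 2): r_full = 2·0.662/(1 + 0.662) = 0.7966
Then adjust to 131 items: n = 131/54 = 2.4259
r_new = n·r_full / (1 + (n − 1)·r_full) = 1.9325 / 2.1359 ≈ 0.9048

0.90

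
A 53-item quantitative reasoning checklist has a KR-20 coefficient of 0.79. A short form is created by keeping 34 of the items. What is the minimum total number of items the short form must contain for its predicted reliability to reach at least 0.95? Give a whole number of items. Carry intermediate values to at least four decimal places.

268

First, r for the 34-item form: n = 34/53 = 0.6415, so r_34 = 0.6415·0.79/(1 + (0.6415 − 1)·0.79) = 0.7070
Then solve for n' with r_old = 0.7070, r_target = 0.95: n' = 0.95(1 − 0.7070)/[0.7070(1 − 0.95)] = 7.8741
Total items = 7.8741 × 34 = 267.72, rounded up to 268.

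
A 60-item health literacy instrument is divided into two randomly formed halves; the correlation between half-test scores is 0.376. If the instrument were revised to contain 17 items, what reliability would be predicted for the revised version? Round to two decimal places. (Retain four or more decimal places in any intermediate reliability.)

0.25

First correct the split-half correlation to full-test reliability: r_full = 2 × 0.376 / (1 + 0.376) ≈ 0.5465
Length factor from 60 to 17 items: n = 17/60 = 0.2833
r_new = n·r_full / (1 + (n − 1)·r_full) = 0.1548 / 0.6083 ≈ 0.2545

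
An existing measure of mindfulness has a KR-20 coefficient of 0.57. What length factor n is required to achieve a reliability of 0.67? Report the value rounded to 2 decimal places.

1.53

n = 0.67 × (1 − 0.57) / [ 0.57 × (1 − 0.67) ]
n = 0.2881 / 0.1881 ≈ 1.5316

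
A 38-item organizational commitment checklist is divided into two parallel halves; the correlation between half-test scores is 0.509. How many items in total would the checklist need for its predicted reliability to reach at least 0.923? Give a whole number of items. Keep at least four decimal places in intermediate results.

220

Corrected full-test reliability: r_full = 2 × 0.509 / (1 + 0.509) ≈ 0.6746
n = r_tgt(1 − r_full) / [r_full(1 − r_tgt)] = 0.923 × 0.3254 / (0.6746 × 0.077) ≈ 5.7821
Required items = 5.7821 × 38 = 219.72, so 220 items.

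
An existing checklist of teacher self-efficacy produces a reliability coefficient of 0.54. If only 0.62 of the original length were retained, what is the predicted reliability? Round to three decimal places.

0.421

By Spearman-Brown, r_new = n r / (1 + (n − 1) r).
r_new = (0.62 × 0.54) / (1 + (0.62 − 1) × 0.54)
r_new = 0.3348 / 0.7948 ≈ 0.4212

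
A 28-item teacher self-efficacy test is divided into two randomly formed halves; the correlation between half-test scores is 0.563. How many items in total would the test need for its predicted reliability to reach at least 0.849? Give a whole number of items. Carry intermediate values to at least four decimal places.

62

Corrected full-test reliability: r_full = 2 × 0.563 / (1 + 0.563) ≈ 0.7204
Solve Spearman-Brown for n: n = 0.849(1 − 0.7204) / [0.7204(1 − 0.849)] = 2.1822
Items = 2.1822 × 28 ≈ 61.10 → 62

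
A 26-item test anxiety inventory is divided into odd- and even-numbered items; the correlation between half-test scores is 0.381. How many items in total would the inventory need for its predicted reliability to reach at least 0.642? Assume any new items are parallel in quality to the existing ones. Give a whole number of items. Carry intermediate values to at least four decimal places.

38

Corrected full-test reliability: r_full = 2 × 0.381 / (1 + 0.381) ≈ 0.5518
n = r_tgt(1 − r_full) / [r_full(1 − r_tgt)] = 0.642 × 0.4482 / (0.5518 × 0.358) ≈ 1.4566
Required items = 1.4566 × 26 = 37.87, so 38 items.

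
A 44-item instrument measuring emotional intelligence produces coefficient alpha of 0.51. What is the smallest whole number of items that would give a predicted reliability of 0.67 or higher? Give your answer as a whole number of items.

Invert Spearman-Brown to solve for n:
n = r*(1 − r) / [ r (1 − r*) ]
n = [0.67 × 0.49] / [0.51 × 0.33]
  = 0.3283 / 0.1683 = 1.9507
So the test needs 1.9507 × 44 ≈ 85.83 items; rounding up, 86.

86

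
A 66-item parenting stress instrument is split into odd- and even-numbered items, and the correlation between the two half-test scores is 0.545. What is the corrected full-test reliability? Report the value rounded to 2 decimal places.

r_full = 2r_hh / (1 + r_hh) = 2 × 0.545 / (1 + 0.545)
r_full = 1.0900 / 1.5450 ≈ 0.7055

0.71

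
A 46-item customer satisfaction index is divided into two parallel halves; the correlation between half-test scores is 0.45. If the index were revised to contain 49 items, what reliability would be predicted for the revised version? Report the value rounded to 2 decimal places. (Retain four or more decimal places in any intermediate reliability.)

0.64

First correct the split-half correlation to full-test reliability: r_full = 2 × 0.45 / (1 + 0.45) ≈ 0.6207
Length factor from 46 to 49 items: n = 49/46 = 1.0652
r_new = n·r_full / (1 + (n − 1)·r_full) = 0.6612 / 1.0405 ≈ 0.6355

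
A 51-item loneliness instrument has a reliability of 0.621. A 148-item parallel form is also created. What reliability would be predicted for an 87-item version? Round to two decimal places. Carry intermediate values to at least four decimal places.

Only the ratio of lengths matters: n = 87/51 = 1.7059
r_{87} = n·r / (1 + (n − 1)·r) = 1.0594 / 1.4384 ≈ 0.7365

0.74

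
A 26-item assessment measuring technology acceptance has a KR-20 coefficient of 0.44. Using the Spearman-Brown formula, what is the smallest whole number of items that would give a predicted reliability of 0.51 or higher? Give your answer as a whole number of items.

Rearranging the Spearman-Brown formula for n,
n = r_target (1 − r_old) / [ r_old (1 − r_target) ]
n = 0.51(1 − 0.44) / [0.44(1 − 0.51)]
  = 0.2856 / 0.2156 = 1.3247
Items needed = n × 26 = 1.3247 × 26 ≈ 34.44 → round up to 35

35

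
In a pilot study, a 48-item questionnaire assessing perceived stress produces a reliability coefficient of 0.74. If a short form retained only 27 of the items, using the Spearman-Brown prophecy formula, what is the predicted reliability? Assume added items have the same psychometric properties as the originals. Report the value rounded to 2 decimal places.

0.62

The new length is 27/48 = 0.5625 times the old.
r_new = 0.5625·0.74 / [1 + (0.5625 − 1)·0.74]
r_new = 0.4163 / 0.6763 ≈ 0.6156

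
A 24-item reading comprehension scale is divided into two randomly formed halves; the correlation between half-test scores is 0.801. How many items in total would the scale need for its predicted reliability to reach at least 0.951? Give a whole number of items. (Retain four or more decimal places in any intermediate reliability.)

r_full = 2(0.801)/(1 + 0.801) = 0.8895
Solve Spearman-Brown for n: n = 0.951(1 − 0.8895) / [0.8895(1 − 0.951)] = 2.4110
Items = 2.4110 × 24 ≈ 57.86 → 58

58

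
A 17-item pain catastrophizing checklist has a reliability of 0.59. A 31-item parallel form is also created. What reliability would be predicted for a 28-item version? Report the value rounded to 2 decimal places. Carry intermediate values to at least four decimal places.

0.70

Only the ratio of lengths matters: n = 28/17 = 1.6471
r_{28} = n·r / (1 + (n − 1)·r) = 0.9718 / 1.3818 ≈ 0.7033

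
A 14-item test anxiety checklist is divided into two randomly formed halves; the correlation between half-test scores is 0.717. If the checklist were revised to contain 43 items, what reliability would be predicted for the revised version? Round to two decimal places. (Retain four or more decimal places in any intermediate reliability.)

0.94

Full-test reliability from the split-half r: r_full = 2(0.717)/(1 + 0.717) = 0.8352
Length factor from 14 to 43 items: n = 43/14 = 3.0714
r_new = n·r_full / (1 + (n − 1)·r_full) = 2.5652 / 2.7300 ≈ 0.9396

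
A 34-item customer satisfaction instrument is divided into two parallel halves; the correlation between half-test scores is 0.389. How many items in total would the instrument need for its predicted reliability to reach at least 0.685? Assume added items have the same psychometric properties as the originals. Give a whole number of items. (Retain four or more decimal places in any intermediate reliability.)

r_full = 2(0.389)/(1 + 0.389) = 0.5601
Solve Spearman-Brown for n: n = 0.685(1 − 0.5601) / [0.5601(1 − 0.685)] = 1.7079
Items = 1.7079 × 34 ≈ 58.07 → 59

59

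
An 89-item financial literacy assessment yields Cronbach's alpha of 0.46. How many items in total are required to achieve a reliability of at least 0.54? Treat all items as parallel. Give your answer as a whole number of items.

123

Rearranging the Spearman-Brown formula for n,
n = r*(1 − r) / [ r (1 − r*) ]
n = 0.54(1 − 0.46) / [0.46(1 − 0.54)]
n = 0.2916 / 0.2116 ≈ 1.3781
Items needed = n × 89 = 1.3781 × 89 ≈ 122.65 → round up to 123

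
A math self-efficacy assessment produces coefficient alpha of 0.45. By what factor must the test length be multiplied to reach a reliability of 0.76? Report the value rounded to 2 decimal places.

3.87

Invert Spearman-Brown to solve for n:
n = r_target (1 − r_old) / [ r_old (1 − r_target) ]
n = 0.76(1 − 0.45) / [0.45(1 − 0.76)]
  = 0.4180 / 0.1080 = 3.8704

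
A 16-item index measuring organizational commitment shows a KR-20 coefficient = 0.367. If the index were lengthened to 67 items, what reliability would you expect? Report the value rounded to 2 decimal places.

0.71

The new length is 67/16 = 4.1875 times the old.
By Spearman-Brown, r_new = n r / (1 + (n − 1) r).
r_new = (4.1875 × 0.367) / (1 + (4.1875 − 1) × 0.367)
r_new = 1.5368 / 2.1698 ≈ 0.7083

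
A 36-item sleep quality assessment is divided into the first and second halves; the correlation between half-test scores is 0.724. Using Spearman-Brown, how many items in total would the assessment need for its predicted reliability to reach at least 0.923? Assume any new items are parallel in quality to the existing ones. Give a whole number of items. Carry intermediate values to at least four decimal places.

Corrected full-test reliability: r_full = 2 × 0.724 / (1 + 0.724) ≈ 0.8399
n = r_tgt(1 − r_full) / [r_full(1 − r_tgt)] = 0.923 × 0.1601 / (0.8399 × 0.077) ≈ 2.2849
Required items = 2.2849 × 36 = 82.26, so 83 items.

83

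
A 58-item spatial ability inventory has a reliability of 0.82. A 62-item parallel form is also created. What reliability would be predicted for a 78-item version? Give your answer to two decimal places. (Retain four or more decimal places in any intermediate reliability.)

0.86

The 62-item form is not needed; work directly from the 58-item form with n = 78/58 = 1.3448.
r_{78} = n·r / (1 + (n − 1)·r) = 1.1027 / 1.2827 ≈ 0.8597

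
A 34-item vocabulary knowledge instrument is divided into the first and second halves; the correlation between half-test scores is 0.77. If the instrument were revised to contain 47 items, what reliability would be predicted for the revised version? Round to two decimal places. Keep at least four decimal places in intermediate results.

0.90

First correct the split-half correlation to full-test reliability: r_full = 2 × 0.77 / (1 + 0.77) ≈ 0.8701
Then adjust to 47 items: n = 47/34 = 1.3824
r_new = n·r_full / (1 + (n − 1)·r_full) = 1.2028 / 1.3327 ≈ 0.9025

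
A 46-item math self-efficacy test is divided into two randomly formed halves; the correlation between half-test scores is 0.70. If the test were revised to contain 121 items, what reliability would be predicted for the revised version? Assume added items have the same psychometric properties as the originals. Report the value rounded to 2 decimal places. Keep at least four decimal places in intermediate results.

0.92

Full-test reliability from the split-half r: r_full = 2(0.70)/(1 + 0.70) = 0.8235
Then adjust to 121 items: n = 121/46 = 2.6304
r_new = n·r_full / (1 + (n − 1)·r_full) = 2.1661 / 2.3426 ≈ 0.9247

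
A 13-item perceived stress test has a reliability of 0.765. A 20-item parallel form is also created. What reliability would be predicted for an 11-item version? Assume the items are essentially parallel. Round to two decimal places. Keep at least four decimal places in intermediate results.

0.73

Only the ratio of lengths matters: n = 11/13 = 0.8462
r_{11} = n·r / (1 + (n − 1)·r) = 0.6473 / 0.8823 ≈ 0.7337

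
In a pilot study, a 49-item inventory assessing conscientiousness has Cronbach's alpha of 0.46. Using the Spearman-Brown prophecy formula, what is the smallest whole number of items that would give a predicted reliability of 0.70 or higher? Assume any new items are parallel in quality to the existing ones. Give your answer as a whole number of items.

Spearman-Brown solved for the length factor n:
n = r_target (1 − r_old) / [ r_old (1 − r_target) ]
n = 0.70(1 − 0.46) / [0.46(1 − 0.70)]
n = 0.3780 / 0.1380 ≈ 2.7391
So the test needs 2.7391 × 49 ≈ 134.22 items; rounding up, 135.

135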